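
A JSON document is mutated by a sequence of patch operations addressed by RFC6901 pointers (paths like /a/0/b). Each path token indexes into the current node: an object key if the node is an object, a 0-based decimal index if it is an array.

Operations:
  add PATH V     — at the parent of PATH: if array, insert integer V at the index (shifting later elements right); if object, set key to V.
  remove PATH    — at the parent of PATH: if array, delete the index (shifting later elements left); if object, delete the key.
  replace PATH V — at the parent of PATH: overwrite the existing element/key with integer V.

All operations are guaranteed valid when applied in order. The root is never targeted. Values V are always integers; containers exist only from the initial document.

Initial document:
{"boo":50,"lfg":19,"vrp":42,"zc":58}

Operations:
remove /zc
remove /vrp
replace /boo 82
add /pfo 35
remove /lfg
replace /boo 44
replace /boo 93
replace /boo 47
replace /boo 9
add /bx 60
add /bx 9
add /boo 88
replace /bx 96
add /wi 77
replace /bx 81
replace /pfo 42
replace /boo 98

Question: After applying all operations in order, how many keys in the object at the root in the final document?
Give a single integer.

After op 1 (remove /zc): {"boo":50,"lfg":19,"vrp":42}
After op 2 (remove /vrp): {"boo":50,"lfg":19}
After op 3 (replace /boo 82): {"boo":82,"lfg":19}
After op 4 (add /pfo 35): {"boo":82,"lfg":19,"pfo":35}
After op 5 (remove /lfg): {"boo":82,"pfo":35}
After op 6 (replace /boo 44): {"boo":44,"pfo":35}
After op 7 (replace /boo 93): {"boo":93,"pfo":35}
After op 8 (replace /boo 47): {"boo":47,"pfo":35}
After op 9 (replace /boo 9): {"boo":9,"pfo":35}
After op 10 (add /bx 60): {"boo":9,"bx":60,"pfo":35}
After op 11 (add /bx 9): {"boo":9,"bx":9,"pfo":35}
After op 12 (add /boo 88): {"boo":88,"bx":9,"pfo":35}
After op 13 (replace /bx 96): {"boo":88,"bx":96,"pfo":35}
After op 14 (add /wi 77): {"boo":88,"bx":96,"pfo":35,"wi":77}
After op 15 (replace /bx 81): {"boo":88,"bx":81,"pfo":35,"wi":77}
After op 16 (replace /pfo 42): {"boo":88,"bx":81,"pfo":42,"wi":77}
After op 17 (replace /boo 98): {"boo":98,"bx":81,"pfo":42,"wi":77}
Size at the root: 4

Answer: 4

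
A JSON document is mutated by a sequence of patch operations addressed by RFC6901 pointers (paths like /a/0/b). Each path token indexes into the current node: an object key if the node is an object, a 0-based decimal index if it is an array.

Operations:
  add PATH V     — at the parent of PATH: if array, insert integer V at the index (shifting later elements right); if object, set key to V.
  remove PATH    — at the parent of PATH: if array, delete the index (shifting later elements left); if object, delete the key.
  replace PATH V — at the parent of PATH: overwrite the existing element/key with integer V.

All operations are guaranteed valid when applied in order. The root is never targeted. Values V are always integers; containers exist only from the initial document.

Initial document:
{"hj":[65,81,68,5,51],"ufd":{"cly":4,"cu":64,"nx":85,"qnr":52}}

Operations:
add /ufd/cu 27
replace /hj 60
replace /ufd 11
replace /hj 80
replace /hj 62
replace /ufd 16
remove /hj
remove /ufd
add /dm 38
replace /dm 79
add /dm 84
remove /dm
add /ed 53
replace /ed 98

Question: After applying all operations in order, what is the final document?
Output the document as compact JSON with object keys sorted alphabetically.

After op 1 (add /ufd/cu 27): {"hj":[65,81,68,5,51],"ufd":{"cly":4,"cu":27,"nx":85,"qnr":52}}
After op 2 (replace /hj 60): {"hj":60,"ufd":{"cly":4,"cu":27,"nx":85,"qnr":52}}
After op 3 (replace /ufd 11): {"hj":60,"ufd":11}
After op 4 (replace /hj 80): {"hj":80,"ufd":11}
After op 5 (replace /hj 62): {"hj":62,"ufd":11}
After op 6 (replace /ufd 16): {"hj":62,"ufd":16}
After op 7 (remove /hj): {"ufd":16}
After op 8 (remove /ufd): {}
After op 9 (add /dm 38): {"dm":38}
After op 10 (replace /dm 79): {"dm":79}
After op 11 (add /dm 84): {"dm":84}
After op 12 (remove /dm): {}
After op 13 (add /ed 53): {"ed":53}
After op 14 (replace /ed 98): {"ed":98}

Answer: {"ed":98}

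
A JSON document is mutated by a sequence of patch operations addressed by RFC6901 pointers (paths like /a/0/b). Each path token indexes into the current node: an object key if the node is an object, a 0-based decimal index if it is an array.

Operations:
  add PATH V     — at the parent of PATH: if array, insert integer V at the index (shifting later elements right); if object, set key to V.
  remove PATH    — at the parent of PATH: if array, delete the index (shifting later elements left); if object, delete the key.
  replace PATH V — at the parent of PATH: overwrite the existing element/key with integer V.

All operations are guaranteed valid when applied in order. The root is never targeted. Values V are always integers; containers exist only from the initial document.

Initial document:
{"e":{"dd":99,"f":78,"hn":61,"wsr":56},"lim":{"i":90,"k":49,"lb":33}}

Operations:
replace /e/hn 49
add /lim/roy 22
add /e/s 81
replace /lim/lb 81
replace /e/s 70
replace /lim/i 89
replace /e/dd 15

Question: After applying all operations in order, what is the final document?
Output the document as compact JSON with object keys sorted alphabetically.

After op 1 (replace /e/hn 49): {"e":{"dd":99,"f":78,"hn":49,"wsr":56},"lim":{"i":90,"k":49,"lb":33}}
After op 2 (add /lim/roy 22): {"e":{"dd":99,"f":78,"hn":49,"wsr":56},"lim":{"i":90,"k":49,"lb":33,"roy":22}}
After op 3 (add /e/s 81): {"e":{"dd":99,"f":78,"hn":49,"s":81,"wsr":56},"lim":{"i":90,"k":49,"lb":33,"roy":22}}
After op 4 (replace /lim/lb 81): {"e":{"dd":99,"f":78,"hn":49,"s":81,"wsr":56},"lim":{"i":90,"k":49,"lb":81,"roy":22}}
After op 5 (replace /e/s 70): {"e":{"dd":99,"f":78,"hn":49,"s":70,"wsr":56},"lim":{"i":90,"k":49,"lb":81,"roy":22}}
After op 6 (replace /lim/i 89): {"e":{"dd":99,"f":78,"hn":49,"s":70,"wsr":56},"lim":{"i":89,"k":49,"lb":81,"roy":22}}
After op 7 (replace /e/dd 15): {"e":{"dd":15,"f":78,"hn":49,"s":70,"wsr":56},"lim":{"i":89,"k":49,"lb":81,"roy":22}}

Answer: {"e":{"dd":15,"f":78,"hn":49,"s":70,"wsr":56},"lim":{"i":89,"k":49,"lb":81,"roy":22}}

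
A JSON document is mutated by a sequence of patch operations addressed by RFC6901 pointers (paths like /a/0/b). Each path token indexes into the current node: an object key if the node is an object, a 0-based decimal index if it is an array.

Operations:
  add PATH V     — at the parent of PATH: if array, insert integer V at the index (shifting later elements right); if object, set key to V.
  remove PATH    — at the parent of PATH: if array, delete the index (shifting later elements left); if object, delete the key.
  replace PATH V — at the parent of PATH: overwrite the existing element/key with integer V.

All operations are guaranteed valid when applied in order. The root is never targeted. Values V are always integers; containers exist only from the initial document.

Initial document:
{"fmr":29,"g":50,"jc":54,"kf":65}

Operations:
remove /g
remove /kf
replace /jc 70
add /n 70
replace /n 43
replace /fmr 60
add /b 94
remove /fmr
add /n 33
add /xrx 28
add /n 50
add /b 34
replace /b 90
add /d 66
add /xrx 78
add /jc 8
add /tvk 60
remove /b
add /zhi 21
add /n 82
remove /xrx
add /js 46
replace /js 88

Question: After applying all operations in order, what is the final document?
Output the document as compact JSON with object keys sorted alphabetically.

Answer: {"d":66,"jc":8,"js":88,"n":82,"tvk":60,"zhi":21}

Derivation:
After op 1 (remove /g): {"fmr":29,"jc":54,"kf":65}
After op 2 (remove /kf): {"fmr":29,"jc":54}
After op 3 (replace /jc 70): {"fmr":29,"jc":70}
After op 4 (add /n 70): {"fmr":29,"jc":70,"n":70}
After op 5 (replace /n 43): {"fmr":29,"jc":70,"n":43}
After op 6 (replace /fmr 60): {"fmr":60,"jc":70,"n":43}
After op 7 (add /b 94): {"b":94,"fmr":60,"jc":70,"n":43}
After op 8 (remove /fmr): {"b":94,"jc":70,"n":43}
After op 9 (add /n 33): {"b":94,"jc":70,"n":33}
After op 10 (add /xrx 28): {"b":94,"jc":70,"n":33,"xrx":28}
After op 11 (add /n 50): {"b":94,"jc":70,"n":50,"xrx":28}
After op 12 (add /b 34): {"b":34,"jc":70,"n":50,"xrx":28}
After op 13 (replace /b 90): {"b":90,"jc":70,"n":50,"xrx":28}
After op 14 (add /d 66): {"b":90,"d":66,"jc":70,"n":50,"xrx":28}
After op 15 (add /xrx 78): {"b":90,"d":66,"jc":70,"n":50,"xrx":78}
After op 16 (add /jc 8): {"b":90,"d":66,"jc":8,"n":50,"xrx":78}
After op 17 (add /tvk 60): {"b":90,"d":66,"jc":8,"n":50,"tvk":60,"xrx":78}
After op 18 (remove /b): {"d":66,"jc":8,"n":50,"tvk":60,"xrx":78}
After op 19 (add /zhi 21): {"d":66,"jc":8,"n":50,"tvk":60,"xrx":78,"zhi":21}
After op 20 (add /n 82): {"d":66,"jc":8,"n":82,"tvk":60,"xrx":78,"zhi":21}
After op 21 (remove /xrx): {"d":66,"jc":8,"n":82,"tvk":60,"zhi":21}
After op 22 (add /js 46): {"d":66,"jc":8,"js":46,"n":82,"tvk":60,"zhi":21}
After op 23 (replace /js 88): {"d":66,"jc":8,"js":88,"n":82,"tvk":60,"zhi":21}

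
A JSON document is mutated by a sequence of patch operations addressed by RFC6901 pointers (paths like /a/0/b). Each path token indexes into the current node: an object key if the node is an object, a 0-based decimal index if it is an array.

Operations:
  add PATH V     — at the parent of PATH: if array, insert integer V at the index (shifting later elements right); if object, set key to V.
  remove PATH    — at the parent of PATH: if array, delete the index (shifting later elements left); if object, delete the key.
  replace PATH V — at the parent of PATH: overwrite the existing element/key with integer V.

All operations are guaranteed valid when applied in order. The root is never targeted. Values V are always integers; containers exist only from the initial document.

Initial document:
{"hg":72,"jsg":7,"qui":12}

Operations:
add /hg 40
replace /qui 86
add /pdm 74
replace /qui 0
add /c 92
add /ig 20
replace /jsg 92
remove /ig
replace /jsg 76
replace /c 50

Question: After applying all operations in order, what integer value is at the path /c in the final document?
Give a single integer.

Answer: 50

Derivation:
After op 1 (add /hg 40): {"hg":40,"jsg":7,"qui":12}
After op 2 (replace /qui 86): {"hg":40,"jsg":7,"qui":86}
After op 3 (add /pdm 74): {"hg":40,"jsg":7,"pdm":74,"qui":86}
After op 4 (replace /qui 0): {"hg":40,"jsg":7,"pdm":74,"qui":0}
After op 5 (add /c 92): {"c":92,"hg":40,"jsg":7,"pdm":74,"qui":0}
After op 6 (add /ig 20): {"c":92,"hg":40,"ig":20,"jsg":7,"pdm":74,"qui":0}
After op 7 (replace /jsg 92): {"c":92,"hg":40,"ig":20,"jsg":92,"pdm":74,"qui":0}
After op 8 (remove /ig): {"c":92,"hg":40,"jsg":92,"pdm":74,"qui":0}
After op 9 (replace /jsg 76): {"c":92,"hg":40,"jsg":76,"pdm":74,"qui":0}
After op 10 (replace /c 50): {"c":50,"hg":40,"jsg":76,"pdm":74,"qui":0}
Value at /c: 50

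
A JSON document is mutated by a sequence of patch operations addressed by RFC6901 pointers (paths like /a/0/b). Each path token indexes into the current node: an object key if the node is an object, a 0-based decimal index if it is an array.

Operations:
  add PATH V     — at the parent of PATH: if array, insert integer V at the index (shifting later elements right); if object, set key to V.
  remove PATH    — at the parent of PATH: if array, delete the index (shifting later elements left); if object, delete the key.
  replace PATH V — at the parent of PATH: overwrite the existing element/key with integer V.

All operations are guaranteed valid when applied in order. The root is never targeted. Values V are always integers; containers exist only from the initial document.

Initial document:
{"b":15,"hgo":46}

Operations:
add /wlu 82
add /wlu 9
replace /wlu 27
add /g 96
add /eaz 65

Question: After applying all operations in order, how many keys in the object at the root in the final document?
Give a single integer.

Answer: 5

Derivation:
After op 1 (add /wlu 82): {"b":15,"hgo":46,"wlu":82}
After op 2 (add /wlu 9): {"b":15,"hgo":46,"wlu":9}
After op 3 (replace /wlu 27): {"b":15,"hgo":46,"wlu":27}
After op 4 (add /g 96): {"b":15,"g":96,"hgo":46,"wlu":27}
After op 5 (add /eaz 65): {"b":15,"eaz":65,"g":96,"hgo":46,"wlu":27}
Size at the root: 5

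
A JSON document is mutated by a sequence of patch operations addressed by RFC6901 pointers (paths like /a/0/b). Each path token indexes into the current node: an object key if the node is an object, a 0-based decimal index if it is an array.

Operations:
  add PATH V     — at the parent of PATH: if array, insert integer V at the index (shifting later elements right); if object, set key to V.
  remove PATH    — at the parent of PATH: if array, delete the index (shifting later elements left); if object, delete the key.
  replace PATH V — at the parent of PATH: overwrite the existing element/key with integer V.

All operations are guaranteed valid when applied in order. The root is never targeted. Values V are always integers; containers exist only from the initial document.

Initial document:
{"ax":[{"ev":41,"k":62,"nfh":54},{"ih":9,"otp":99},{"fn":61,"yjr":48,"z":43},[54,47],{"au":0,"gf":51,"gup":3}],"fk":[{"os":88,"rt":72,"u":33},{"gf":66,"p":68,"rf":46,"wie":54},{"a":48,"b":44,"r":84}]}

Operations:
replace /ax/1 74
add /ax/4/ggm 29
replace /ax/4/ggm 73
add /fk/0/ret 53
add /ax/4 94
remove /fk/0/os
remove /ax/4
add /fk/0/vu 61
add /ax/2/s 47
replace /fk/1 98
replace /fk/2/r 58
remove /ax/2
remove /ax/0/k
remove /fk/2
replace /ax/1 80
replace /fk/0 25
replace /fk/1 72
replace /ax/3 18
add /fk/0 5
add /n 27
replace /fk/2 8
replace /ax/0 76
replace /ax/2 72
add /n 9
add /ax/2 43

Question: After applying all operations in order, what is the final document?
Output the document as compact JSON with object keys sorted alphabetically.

After op 1 (replace /ax/1 74): {"ax":[{"ev":41,"k":62,"nfh":54},74,{"fn":61,"yjr":48,"z":43},[54,47],{"au":0,"gf":51,"gup":3}],"fk":[{"os":88,"rt":72,"u":33},{"gf":66,"p":68,"rf":46,"wie":54},{"a":48,"b":44,"r":84}]}
After op 2 (add /ax/4/ggm 29): {"ax":[{"ev":41,"k":62,"nfh":54},74,{"fn":61,"yjr":48,"z":43},[54,47],{"au":0,"gf":51,"ggm":29,"gup":3}],"fk":[{"os":88,"rt":72,"u":33},{"gf":66,"p":68,"rf":46,"wie":54},{"a":48,"b":44,"r":84}]}
After op 3 (replace /ax/4/ggm 73): {"ax":[{"ev":41,"k":62,"nfh":54},74,{"fn":61,"yjr":48,"z":43},[54,47],{"au":0,"gf":51,"ggm":73,"gup":3}],"fk":[{"os":88,"rt":72,"u":33},{"gf":66,"p":68,"rf":46,"wie":54},{"a":48,"b":44,"r":84}]}
After op 4 (add /fk/0/ret 53): {"ax":[{"ev":41,"k":62,"nfh":54},74,{"fn":61,"yjr":48,"z":43},[54,47],{"au":0,"gf":51,"ggm":73,"gup":3}],"fk":[{"os":88,"ret":53,"rt":72,"u":33},{"gf":66,"p":68,"rf":46,"wie":54},{"a":48,"b":44,"r":84}]}
After op 5 (add /ax/4 94): {"ax":[{"ev":41,"k":62,"nfh":54},74,{"fn":61,"yjr":48,"z":43},[54,47],94,{"au":0,"gf":51,"ggm":73,"gup":3}],"fk":[{"os":88,"ret":53,"rt":72,"u":33},{"gf":66,"p":68,"rf":46,"wie":54},{"a":48,"b":44,"r":84}]}
After op 6 (remove /fk/0/os): {"ax":[{"ev":41,"k":62,"nfh":54},74,{"fn":61,"yjr":48,"z":43},[54,47],94,{"au":0,"gf":51,"ggm":73,"gup":3}],"fk":[{"ret":53,"rt":72,"u":33},{"gf":66,"p":68,"rf":46,"wie":54},{"a":48,"b":44,"r":84}]}
After op 7 (remove /ax/4): {"ax":[{"ev":41,"k":62,"nfh":54},74,{"fn":61,"yjr":48,"z":43},[54,47],{"au":0,"gf":51,"ggm":73,"gup":3}],"fk":[{"ret":53,"rt":72,"u":33},{"gf":66,"p":68,"rf":46,"wie":54},{"a":48,"b":44,"r":84}]}
After op 8 (add /fk/0/vu 61): {"ax":[{"ev":41,"k":62,"nfh":54},74,{"fn":61,"yjr":48,"z":43},[54,47],{"au":0,"gf":51,"ggm":73,"gup":3}],"fk":[{"ret":53,"rt":72,"u":33,"vu":61},{"gf":66,"p":68,"rf":46,"wie":54},{"a":48,"b":44,"r":84}]}
After op 9 (add /ax/2/s 47): {"ax":[{"ev":41,"k":62,"nfh":54},74,{"fn":61,"s":47,"yjr":48,"z":43},[54,47],{"au":0,"gf":51,"ggm":73,"gup":3}],"fk":[{"ret":53,"rt":72,"u":33,"vu":61},{"gf":66,"p":68,"rf":46,"wie":54},{"a":48,"b":44,"r":84}]}
After op 10 (replace /fk/1 98): {"ax":[{"ev":41,"k":62,"nfh":54},74,{"fn":61,"s":47,"yjr":48,"z":43},[54,47],{"au":0,"gf":51,"ggm":73,"gup":3}],"fk":[{"ret":53,"rt":72,"u":33,"vu":61},98,{"a":48,"b":44,"r":84}]}
After op 11 (replace /fk/2/r 58): {"ax":[{"ev":41,"k":62,"nfh":54},74,{"fn":61,"s":47,"yjr":48,"z":43},[54,47],{"au":0,"gf":51,"ggm":73,"gup":3}],"fk":[{"ret":53,"rt":72,"u":33,"vu":61},98,{"a":48,"b":44,"r":58}]}
After op 12 (remove /ax/2): {"ax":[{"ev":41,"k":62,"nfh":54},74,[54,47],{"au":0,"gf":51,"ggm":73,"gup":3}],"fk":[{"ret":53,"rt":72,"u":33,"vu":61},98,{"a":48,"b":44,"r":58}]}
After op 13 (remove /ax/0/k): {"ax":[{"ev":41,"nfh":54},74,[54,47],{"au":0,"gf":51,"ggm":73,"gup":3}],"fk":[{"ret":53,"rt":72,"u":33,"vu":61},98,{"a":48,"b":44,"r":58}]}
After op 14 (remove /fk/2): {"ax":[{"ev":41,"nfh":54},74,[54,47],{"au":0,"gf":51,"ggm":73,"gup":3}],"fk":[{"ret":53,"rt":72,"u":33,"vu":61},98]}
After op 15 (replace /ax/1 80): {"ax":[{"ev":41,"nfh":54},80,[54,47],{"au":0,"gf":51,"ggm":73,"gup":3}],"fk":[{"ret":53,"rt":72,"u":33,"vu":61},98]}
After op 16 (replace /fk/0 25): {"ax":[{"ev":41,"nfh":54},80,[54,47],{"au":0,"gf":51,"ggm":73,"gup":3}],"fk":[25,98]}
After op 17 (replace /fk/1 72): {"ax":[{"ev":41,"nfh":54},80,[54,47],{"au":0,"gf":51,"ggm":73,"gup":3}],"fk":[25,72]}
After op 18 (replace /ax/3 18): {"ax":[{"ev":41,"nfh":54},80,[54,47],18],"fk":[25,72]}
After op 19 (add /fk/0 5): {"ax":[{"ev":41,"nfh":54},80,[54,47],18],"fk":[5,25,72]}
After op 20 (add /n 27): {"ax":[{"ev":41,"nfh":54},80,[54,47],18],"fk":[5,25,72],"n":27}
After op 21 (replace /fk/2 8): {"ax":[{"ev":41,"nfh":54},80,[54,47],18],"fk":[5,25,8],"n":27}
After op 22 (replace /ax/0 76): {"ax":[76,80,[54,47],18],"fk":[5,25,8],"n":27}
After op 23 (replace /ax/2 72): {"ax":[76,80,72,18],"fk":[5,25,8],"n":27}
After op 24 (add /n 9): {"ax":[76,80,72,18],"fk":[5,25,8],"n":9}
After op 25 (add /ax/2 43): {"ax":[76,80,43,72,18],"fk":[5,25,8],"n":9}

Answer: {"ax":[76,80,43,72,18],"fk":[5,25,8],"n":9}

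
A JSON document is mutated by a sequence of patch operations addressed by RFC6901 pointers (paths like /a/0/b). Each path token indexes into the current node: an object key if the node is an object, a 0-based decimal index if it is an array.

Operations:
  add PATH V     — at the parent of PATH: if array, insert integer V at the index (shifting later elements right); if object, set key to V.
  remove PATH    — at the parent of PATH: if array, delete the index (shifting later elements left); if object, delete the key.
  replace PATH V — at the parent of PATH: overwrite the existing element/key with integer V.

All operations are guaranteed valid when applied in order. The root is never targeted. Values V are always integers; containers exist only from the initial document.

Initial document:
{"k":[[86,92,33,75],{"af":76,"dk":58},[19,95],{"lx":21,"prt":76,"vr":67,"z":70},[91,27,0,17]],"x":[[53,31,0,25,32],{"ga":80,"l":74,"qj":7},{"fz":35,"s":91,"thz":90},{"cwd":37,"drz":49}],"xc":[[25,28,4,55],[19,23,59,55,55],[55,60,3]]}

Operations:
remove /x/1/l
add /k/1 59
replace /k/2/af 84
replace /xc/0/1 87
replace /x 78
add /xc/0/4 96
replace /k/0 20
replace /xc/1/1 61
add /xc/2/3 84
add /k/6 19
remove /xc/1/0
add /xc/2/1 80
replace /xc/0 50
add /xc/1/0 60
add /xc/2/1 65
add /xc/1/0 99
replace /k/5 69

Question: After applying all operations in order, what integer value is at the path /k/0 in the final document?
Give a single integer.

Answer: 20

Derivation:
After op 1 (remove /x/1/l): {"k":[[86,92,33,75],{"af":76,"dk":58},[19,95],{"lx":21,"prt":76,"vr":67,"z":70},[91,27,0,17]],"x":[[53,31,0,25,32],{"ga":80,"qj":7},{"fz":35,"s":91,"thz":90},{"cwd":37,"drz":49}],"xc":[[25,28,4,55],[19,23,59,55,55],[55,60,3]]}
After op 2 (add /k/1 59): {"k":[[86,92,33,75],59,{"af":76,"dk":58},[19,95],{"lx":21,"prt":76,"vr":67,"z":70},[91,27,0,17]],"x":[[53,31,0,25,32],{"ga":80,"qj":7},{"fz":35,"s":91,"thz":90},{"cwd":37,"drz":49}],"xc":[[25,28,4,55],[19,23,59,55,55],[55,60,3]]}
After op 3 (replace /k/2/af 84): {"k":[[86,92,33,75],59,{"af":84,"dk":58},[19,95],{"lx":21,"prt":76,"vr":67,"z":70},[91,27,0,17]],"x":[[53,31,0,25,32],{"ga":80,"qj":7},{"fz":35,"s":91,"thz":90},{"cwd":37,"drz":49}],"xc":[[25,28,4,55],[19,23,59,55,55],[55,60,3]]}
After op 4 (replace /xc/0/1 87): {"k":[[86,92,33,75],59,{"af":84,"dk":58},[19,95],{"lx":21,"prt":76,"vr":67,"z":70},[91,27,0,17]],"x":[[53,31,0,25,32],{"ga":80,"qj":7},{"fz":35,"s":91,"thz":90},{"cwd":37,"drz":49}],"xc":[[25,87,4,55],[19,23,59,55,55],[55,60,3]]}
After op 5 (replace /x 78): {"k":[[86,92,33,75],59,{"af":84,"dk":58},[19,95],{"lx":21,"prt":76,"vr":67,"z":70},[91,27,0,17]],"x":78,"xc":[[25,87,4,55],[19,23,59,55,55],[55,60,3]]}
After op 6 (add /xc/0/4 96): {"k":[[86,92,33,75],59,{"af":84,"dk":58},[19,95],{"lx":21,"prt":76,"vr":67,"z":70},[91,27,0,17]],"x":78,"xc":[[25,87,4,55,96],[19,23,59,55,55],[55,60,3]]}
After op 7 (replace /k/0 20): {"k":[20,59,{"af":84,"dk":58},[19,95],{"lx":21,"prt":76,"vr":67,"z":70},[91,27,0,17]],"x":78,"xc":[[25,87,4,55,96],[19,23,59,55,55],[55,60,3]]}
After op 8 (replace /xc/1/1 61): {"k":[20,59,{"af":84,"dk":58},[19,95],{"lx":21,"prt":76,"vr":67,"z":70},[91,27,0,17]],"x":78,"xc":[[25,87,4,55,96],[19,61,59,55,55],[55,60,3]]}
After op 9 (add /xc/2/3 84): {"k":[20,59,{"af":84,"dk":58},[19,95],{"lx":21,"prt":76,"vr":67,"z":70},[91,27,0,17]],"x":78,"xc":[[25,87,4,55,96],[19,61,59,55,55],[55,60,3,84]]}
After op 10 (add /k/6 19): {"k":[20,59,{"af":84,"dk":58},[19,95],{"lx":21,"prt":76,"vr":67,"z":70},[91,27,0,17],19],"x":78,"xc":[[25,87,4,55,96],[19,61,59,55,55],[55,60,3,84]]}
After op 11 (remove /xc/1/0): {"k":[20,59,{"af":84,"dk":58},[19,95],{"lx":21,"prt":76,"vr":67,"z":70},[91,27,0,17],19],"x":78,"xc":[[25,87,4,55,96],[61,59,55,55],[55,60,3,84]]}
After op 12 (add /xc/2/1 80): {"k":[20,59,{"af":84,"dk":58},[19,95],{"lx":21,"prt":76,"vr":67,"z":70},[91,27,0,17],19],"x":78,"xc":[[25,87,4,55,96],[61,59,55,55],[55,80,60,3,84]]}
After op 13 (replace /xc/0 50): {"k":[20,59,{"af":84,"dk":58},[19,95],{"lx":21,"prt":76,"vr":67,"z":70},[91,27,0,17],19],"x":78,"xc":[50,[61,59,55,55],[55,80,60,3,84]]}
After op 14 (add /xc/1/0 60): {"k":[20,59,{"af":84,"dk":58},[19,95],{"lx":21,"prt":76,"vr":67,"z":70},[91,27,0,17],19],"x":78,"xc":[50,[60,61,59,55,55],[55,80,60,3,84]]}
After op 15 (add /xc/2/1 65): {"k":[20,59,{"af":84,"dk":58},[19,95],{"lx":21,"prt":76,"vr":67,"z":70},[91,27,0,17],19],"x":78,"xc":[50,[60,61,59,55,55],[55,65,80,60,3,84]]}
After op 16 (add /xc/1/0 99): {"k":[20,59,{"af":84,"dk":58},[19,95],{"lx":21,"prt":76,"vr":67,"z":70},[91,27,0,17],19],"x":78,"xc":[50,[99,60,61,59,55,55],[55,65,80,60,3,84]]}
After op 17 (replace /k/5 69): {"k":[20,59,{"af":84,"dk":58},[19,95],{"lx":21,"prt":76,"vr":67,"z":70},69,19],"x":78,"xc":[50,[99,60,61,59,55,55],[55,65,80,60,3,84]]}
Value at /k/0: 20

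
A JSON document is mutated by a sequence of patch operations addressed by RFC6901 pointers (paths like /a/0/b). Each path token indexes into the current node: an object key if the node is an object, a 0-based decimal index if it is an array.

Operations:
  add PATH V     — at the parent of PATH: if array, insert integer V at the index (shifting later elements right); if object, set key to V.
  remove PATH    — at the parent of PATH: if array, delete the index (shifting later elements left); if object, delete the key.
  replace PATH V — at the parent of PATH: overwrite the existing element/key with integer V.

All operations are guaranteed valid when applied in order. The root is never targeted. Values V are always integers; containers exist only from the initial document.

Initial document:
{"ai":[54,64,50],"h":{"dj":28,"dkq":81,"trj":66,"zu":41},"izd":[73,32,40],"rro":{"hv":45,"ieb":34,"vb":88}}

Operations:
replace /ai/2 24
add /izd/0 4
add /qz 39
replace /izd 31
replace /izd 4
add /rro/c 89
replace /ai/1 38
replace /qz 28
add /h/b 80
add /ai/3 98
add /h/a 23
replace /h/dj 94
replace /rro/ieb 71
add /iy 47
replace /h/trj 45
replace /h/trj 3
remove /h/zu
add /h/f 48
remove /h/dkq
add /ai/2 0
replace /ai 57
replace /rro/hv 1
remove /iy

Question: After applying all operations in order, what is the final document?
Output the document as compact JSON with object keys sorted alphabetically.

After op 1 (replace /ai/2 24): {"ai":[54,64,24],"h":{"dj":28,"dkq":81,"trj":66,"zu":41},"izd":[73,32,40],"rro":{"hv":45,"ieb":34,"vb":88}}
After op 2 (add /izd/0 4): {"ai":[54,64,24],"h":{"dj":28,"dkq":81,"trj":66,"zu":41},"izd":[4,73,32,40],"rro":{"hv":45,"ieb":34,"vb":88}}
After op 3 (add /qz 39): {"ai":[54,64,24],"h":{"dj":28,"dkq":81,"trj":66,"zu":41},"izd":[4,73,32,40],"qz":39,"rro":{"hv":45,"ieb":34,"vb":88}}
After op 4 (replace /izd 31): {"ai":[54,64,24],"h":{"dj":28,"dkq":81,"trj":66,"zu":41},"izd":31,"qz":39,"rro":{"hv":45,"ieb":34,"vb":88}}
After op 5 (replace /izd 4): {"ai":[54,64,24],"h":{"dj":28,"dkq":81,"trj":66,"zu":41},"izd":4,"qz":39,"rro":{"hv":45,"ieb":34,"vb":88}}
After op 6 (add /rro/c 89): {"ai":[54,64,24],"h":{"dj":28,"dkq":81,"trj":66,"zu":41},"izd":4,"qz":39,"rro":{"c":89,"hv":45,"ieb":34,"vb":88}}
After op 7 (replace /ai/1 38): {"ai":[54,38,24],"h":{"dj":28,"dkq":81,"trj":66,"zu":41},"izd":4,"qz":39,"rro":{"c":89,"hv":45,"ieb":34,"vb":88}}
After op 8 (replace /qz 28): {"ai":[54,38,24],"h":{"dj":28,"dkq":81,"trj":66,"zu":41},"izd":4,"qz":28,"rro":{"c":89,"hv":45,"ieb":34,"vb":88}}
After op 9 (add /h/b 80): {"ai":[54,38,24],"h":{"b":80,"dj":28,"dkq":81,"trj":66,"zu":41},"izd":4,"qz":28,"rro":{"c":89,"hv":45,"ieb":34,"vb":88}}
After op 10 (add /ai/3 98): {"ai":[54,38,24,98],"h":{"b":80,"dj":28,"dkq":81,"trj":66,"zu":41},"izd":4,"qz":28,"rro":{"c":89,"hv":45,"ieb":34,"vb":88}}
After op 11 (add /h/a 23): {"ai":[54,38,24,98],"h":{"a":23,"b":80,"dj":28,"dkq":81,"trj":66,"zu":41},"izd":4,"qz":28,"rro":{"c":89,"hv":45,"ieb":34,"vb":88}}
After op 12 (replace /h/dj 94): {"ai":[54,38,24,98],"h":{"a":23,"b":80,"dj":94,"dkq":81,"trj":66,"zu":41},"izd":4,"qz":28,"rro":{"c":89,"hv":45,"ieb":34,"vb":88}}
After op 13 (replace /rro/ieb 71): {"ai":[54,38,24,98],"h":{"a":23,"b":80,"dj":94,"dkq":81,"trj":66,"zu":41},"izd":4,"qz":28,"rro":{"c":89,"hv":45,"ieb":71,"vb":88}}
After op 14 (add /iy 47): {"ai":[54,38,24,98],"h":{"a":23,"b":80,"dj":94,"dkq":81,"trj":66,"zu":41},"iy":47,"izd":4,"qz":28,"rro":{"c":89,"hv":45,"ieb":71,"vb":88}}
After op 15 (replace /h/trj 45): {"ai":[54,38,24,98],"h":{"a":23,"b":80,"dj":94,"dkq":81,"trj":45,"zu":41},"iy":47,"izd":4,"qz":28,"rro":{"c":89,"hv":45,"ieb":71,"vb":88}}
After op 16 (replace /h/trj 3): {"ai":[54,38,24,98],"h":{"a":23,"b":80,"dj":94,"dkq":81,"trj":3,"zu":41},"iy":47,"izd":4,"qz":28,"rro":{"c":89,"hv":45,"ieb":71,"vb":88}}
After op 17 (remove /h/zu): {"ai":[54,38,24,98],"h":{"a":23,"b":80,"dj":94,"dkq":81,"trj":3},"iy":47,"izd":4,"qz":28,"rro":{"c":89,"hv":45,"ieb":71,"vb":88}}
After op 18 (add /h/f 48): {"ai":[54,38,24,98],"h":{"a":23,"b":80,"dj":94,"dkq":81,"f":48,"trj":3},"iy":47,"izd":4,"qz":28,"rro":{"c":89,"hv":45,"ieb":71,"vb":88}}
After op 19 (remove /h/dkq): {"ai":[54,38,24,98],"h":{"a":23,"b":80,"dj":94,"f":48,"trj":3},"iy":47,"izd":4,"qz":28,"rro":{"c":89,"hv":45,"ieb":71,"vb":88}}
After op 20 (add /ai/2 0): {"ai":[54,38,0,24,98],"h":{"a":23,"b":80,"dj":94,"f":48,"trj":3},"iy":47,"izd":4,"qz":28,"rro":{"c":89,"hv":45,"ieb":71,"vb":88}}
After op 21 (replace /ai 57): {"ai":57,"h":{"a":23,"b":80,"dj":94,"f":48,"trj":3},"iy":47,"izd":4,"qz":28,"rro":{"c":89,"hv":45,"ieb":71,"vb":88}}
After op 22 (replace /rro/hv 1): {"ai":57,"h":{"a":23,"b":80,"dj":94,"f":48,"trj":3},"iy":47,"izd":4,"qz":28,"rro":{"c":89,"hv":1,"ieb":71,"vb":88}}
After op 23 (remove /iy): {"ai":57,"h":{"a":23,"b":80,"dj":94,"f":48,"trj":3},"izd":4,"qz":28,"rro":{"c":89,"hv":1,"ieb":71,"vb":88}}

Answer: {"ai":57,"h":{"a":23,"b":80,"dj":94,"f":48,"trj":3},"izd":4,"qz":28,"rro":{"c":89,"hv":1,"ieb":71,"vb":88}}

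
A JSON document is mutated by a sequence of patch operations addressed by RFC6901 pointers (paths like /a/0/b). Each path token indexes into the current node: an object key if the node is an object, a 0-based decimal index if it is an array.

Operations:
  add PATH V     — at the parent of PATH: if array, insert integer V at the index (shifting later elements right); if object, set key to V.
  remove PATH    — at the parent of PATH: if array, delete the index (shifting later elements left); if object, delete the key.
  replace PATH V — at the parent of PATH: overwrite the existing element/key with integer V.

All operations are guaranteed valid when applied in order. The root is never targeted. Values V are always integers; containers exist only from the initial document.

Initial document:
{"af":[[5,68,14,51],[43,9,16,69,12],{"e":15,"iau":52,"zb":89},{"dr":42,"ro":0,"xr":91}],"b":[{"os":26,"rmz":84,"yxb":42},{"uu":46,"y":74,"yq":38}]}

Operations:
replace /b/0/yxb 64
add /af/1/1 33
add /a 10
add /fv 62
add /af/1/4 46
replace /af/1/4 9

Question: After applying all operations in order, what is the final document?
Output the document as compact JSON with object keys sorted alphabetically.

After op 1 (replace /b/0/yxb 64): {"af":[[5,68,14,51],[43,9,16,69,12],{"e":15,"iau":52,"zb":89},{"dr":42,"ro":0,"xr":91}],"b":[{"os":26,"rmz":84,"yxb":64},{"uu":46,"y":74,"yq":38}]}
After op 2 (add /af/1/1 33): {"af":[[5,68,14,51],[43,33,9,16,69,12],{"e":15,"iau":52,"zb":89},{"dr":42,"ro":0,"xr":91}],"b":[{"os":26,"rmz":84,"yxb":64},{"uu":46,"y":74,"yq":38}]}
After op 3 (add /a 10): {"a":10,"af":[[5,68,14,51],[43,33,9,16,69,12],{"e":15,"iau":52,"zb":89},{"dr":42,"ro":0,"xr":91}],"b":[{"os":26,"rmz":84,"yxb":64},{"uu":46,"y":74,"yq":38}]}
After op 4 (add /fv 62): {"a":10,"af":[[5,68,14,51],[43,33,9,16,69,12],{"e":15,"iau":52,"zb":89},{"dr":42,"ro":0,"xr":91}],"b":[{"os":26,"rmz":84,"yxb":64},{"uu":46,"y":74,"yq":38}],"fv":62}
After op 5 (add /af/1/4 46): {"a":10,"af":[[5,68,14,51],[43,33,9,16,46,69,12],{"e":15,"iau":52,"zb":89},{"dr":42,"ro":0,"xr":91}],"b":[{"os":26,"rmz":84,"yxb":64},{"uu":46,"y":74,"yq":38}],"fv":62}
After op 6 (replace /af/1/4 9): {"a":10,"af":[[5,68,14,51],[43,33,9,16,9,69,12],{"e":15,"iau":52,"zb":89},{"dr":42,"ro":0,"xr":91}],"b":[{"os":26,"rmz":84,"yxb":64},{"uu":46,"y":74,"yq":38}],"fv":62}

Answer: {"a":10,"af":[[5,68,14,51],[43,33,9,16,9,69,12],{"e":15,"iau":52,"zb":89},{"dr":42,"ro":0,"xr":91}],"b":[{"os":26,"rmz":84,"yxb":64},{"uu":46,"y":74,"yq":38}],"fv":62}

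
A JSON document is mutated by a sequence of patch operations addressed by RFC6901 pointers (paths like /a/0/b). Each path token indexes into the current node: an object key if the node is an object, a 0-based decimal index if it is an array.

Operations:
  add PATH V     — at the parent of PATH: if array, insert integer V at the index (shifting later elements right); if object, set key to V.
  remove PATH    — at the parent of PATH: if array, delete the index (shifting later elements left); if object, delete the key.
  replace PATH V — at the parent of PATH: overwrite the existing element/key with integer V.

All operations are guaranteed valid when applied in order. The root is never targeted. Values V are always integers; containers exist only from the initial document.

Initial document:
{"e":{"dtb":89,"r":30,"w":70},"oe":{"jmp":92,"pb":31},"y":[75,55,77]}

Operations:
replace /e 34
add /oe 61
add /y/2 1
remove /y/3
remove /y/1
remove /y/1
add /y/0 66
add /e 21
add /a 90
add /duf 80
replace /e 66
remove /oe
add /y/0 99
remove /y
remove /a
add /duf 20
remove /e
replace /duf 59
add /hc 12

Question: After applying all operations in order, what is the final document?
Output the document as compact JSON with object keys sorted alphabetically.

Answer: {"duf":59,"hc":12}

Derivation:
After op 1 (replace /e 34): {"e":34,"oe":{"jmp":92,"pb":31},"y":[75,55,77]}
After op 2 (add /oe 61): {"e":34,"oe":61,"y":[75,55,77]}
After op 3 (add /y/2 1): {"e":34,"oe":61,"y":[75,55,1,77]}
After op 4 (remove /y/3): {"e":34,"oe":61,"y":[75,55,1]}
After op 5 (remove /y/1): {"e":34,"oe":61,"y":[75,1]}
After op 6 (remove /y/1): {"e":34,"oe":61,"y":[75]}
After op 7 (add /y/0 66): {"e":34,"oe":61,"y":[66,75]}
After op 8 (add /e 21): {"e":21,"oe":61,"y":[66,75]}
After op 9 (add /a 90): {"a":90,"e":21,"oe":61,"y":[66,75]}
After op 10 (add /duf 80): {"a":90,"duf":80,"e":21,"oe":61,"y":[66,75]}
After op 11 (replace /e 66): {"a":90,"duf":80,"e":66,"oe":61,"y":[66,75]}
After op 12 (remove /oe): {"a":90,"duf":80,"e":66,"y":[66,75]}
After op 13 (add /y/0 99): {"a":90,"duf":80,"e":66,"y":[99,66,75]}
After op 14 (remove /y): {"a":90,"duf":80,"e":66}
After op 15 (remove /a): {"duf":80,"e":66}
After op 16 (add /duf 20): {"duf":20,"e":66}
After op 17 (remove /e): {"duf":20}
After op 18 (replace /duf 59): {"duf":59}
After op 19 (add /hc 12): {"duf":59,"hc":12}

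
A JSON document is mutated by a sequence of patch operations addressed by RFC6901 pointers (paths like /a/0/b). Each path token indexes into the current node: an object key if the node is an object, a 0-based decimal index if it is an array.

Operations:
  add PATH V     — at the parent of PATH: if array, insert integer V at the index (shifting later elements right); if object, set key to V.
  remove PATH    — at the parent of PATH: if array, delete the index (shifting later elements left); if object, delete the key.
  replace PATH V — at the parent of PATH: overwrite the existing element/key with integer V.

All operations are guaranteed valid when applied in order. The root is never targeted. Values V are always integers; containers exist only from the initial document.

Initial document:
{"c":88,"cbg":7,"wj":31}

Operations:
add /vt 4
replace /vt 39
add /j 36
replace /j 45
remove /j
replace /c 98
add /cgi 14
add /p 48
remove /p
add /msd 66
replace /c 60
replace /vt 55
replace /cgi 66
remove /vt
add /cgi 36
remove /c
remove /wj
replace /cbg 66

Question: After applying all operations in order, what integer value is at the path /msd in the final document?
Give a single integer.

After op 1 (add /vt 4): {"c":88,"cbg":7,"vt":4,"wj":31}
After op 2 (replace /vt 39): {"c":88,"cbg":7,"vt":39,"wj":31}
After op 3 (add /j 36): {"c":88,"cbg":7,"j":36,"vt":39,"wj":31}
After op 4 (replace /j 45): {"c":88,"cbg":7,"j":45,"vt":39,"wj":31}
After op 5 (remove /j): {"c":88,"cbg":7,"vt":39,"wj":31}
After op 6 (replace /c 98): {"c":98,"cbg":7,"vt":39,"wj":31}
After op 7 (add /cgi 14): {"c":98,"cbg":7,"cgi":14,"vt":39,"wj":31}
After op 8 (add /p 48): {"c":98,"cbg":7,"cgi":14,"p":48,"vt":39,"wj":31}
After op 9 (remove /p): {"c":98,"cbg":7,"cgi":14,"vt":39,"wj":31}
After op 10 (add /msd 66): {"c":98,"cbg":7,"cgi":14,"msd":66,"vt":39,"wj":31}
After op 11 (replace /c 60): {"c":60,"cbg":7,"cgi":14,"msd":66,"vt":39,"wj":31}
After op 12 (replace /vt 55): {"c":60,"cbg":7,"cgi":14,"msd":66,"vt":55,"wj":31}
After op 13 (replace /cgi 66): {"c":60,"cbg":7,"cgi":66,"msd":66,"vt":55,"wj":31}
After op 14 (remove /vt): {"c":60,"cbg":7,"cgi":66,"msd":66,"wj":31}
After op 15 (add /cgi 36): {"c":60,"cbg":7,"cgi":36,"msd":66,"wj":31}
After op 16 (remove /c): {"cbg":7,"cgi":36,"msd":66,"wj":31}
After op 17 (remove /wj): {"cbg":7,"cgi":36,"msd":66}
After op 18 (replace /cbg 66): {"cbg":66,"cgi":36,"msd":66}
Value at /msd: 66

Answer: 66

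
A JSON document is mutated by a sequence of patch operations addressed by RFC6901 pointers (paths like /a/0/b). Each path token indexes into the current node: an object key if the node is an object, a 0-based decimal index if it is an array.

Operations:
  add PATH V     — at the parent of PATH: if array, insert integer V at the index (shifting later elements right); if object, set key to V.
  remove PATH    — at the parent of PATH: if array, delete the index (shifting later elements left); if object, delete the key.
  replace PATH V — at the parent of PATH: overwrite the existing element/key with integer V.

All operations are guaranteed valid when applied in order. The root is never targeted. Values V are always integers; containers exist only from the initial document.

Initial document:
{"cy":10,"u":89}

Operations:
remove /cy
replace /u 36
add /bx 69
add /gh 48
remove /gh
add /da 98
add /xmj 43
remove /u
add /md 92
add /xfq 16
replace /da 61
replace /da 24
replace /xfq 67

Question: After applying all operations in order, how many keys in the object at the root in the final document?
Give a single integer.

After op 1 (remove /cy): {"u":89}
After op 2 (replace /u 36): {"u":36}
After op 3 (add /bx 69): {"bx":69,"u":36}
After op 4 (add /gh 48): {"bx":69,"gh":48,"u":36}
After op 5 (remove /gh): {"bx":69,"u":36}
After op 6 (add /da 98): {"bx":69,"da":98,"u":36}
After op 7 (add /xmj 43): {"bx":69,"da":98,"u":36,"xmj":43}
After op 8 (remove /u): {"bx":69,"da":98,"xmj":43}
After op 9 (add /md 92): {"bx":69,"da":98,"md":92,"xmj":43}
After op 10 (add /xfq 16): {"bx":69,"da":98,"md":92,"xfq":16,"xmj":43}
After op 11 (replace /da 61): {"bx":69,"da":61,"md":92,"xfq":16,"xmj":43}
After op 12 (replace /da 24): {"bx":69,"da":24,"md":92,"xfq":16,"xmj":43}
After op 13 (replace /xfq 67): {"bx":69,"da":24,"md":92,"xfq":67,"xmj":43}
Size at the root: 5

Answer: 5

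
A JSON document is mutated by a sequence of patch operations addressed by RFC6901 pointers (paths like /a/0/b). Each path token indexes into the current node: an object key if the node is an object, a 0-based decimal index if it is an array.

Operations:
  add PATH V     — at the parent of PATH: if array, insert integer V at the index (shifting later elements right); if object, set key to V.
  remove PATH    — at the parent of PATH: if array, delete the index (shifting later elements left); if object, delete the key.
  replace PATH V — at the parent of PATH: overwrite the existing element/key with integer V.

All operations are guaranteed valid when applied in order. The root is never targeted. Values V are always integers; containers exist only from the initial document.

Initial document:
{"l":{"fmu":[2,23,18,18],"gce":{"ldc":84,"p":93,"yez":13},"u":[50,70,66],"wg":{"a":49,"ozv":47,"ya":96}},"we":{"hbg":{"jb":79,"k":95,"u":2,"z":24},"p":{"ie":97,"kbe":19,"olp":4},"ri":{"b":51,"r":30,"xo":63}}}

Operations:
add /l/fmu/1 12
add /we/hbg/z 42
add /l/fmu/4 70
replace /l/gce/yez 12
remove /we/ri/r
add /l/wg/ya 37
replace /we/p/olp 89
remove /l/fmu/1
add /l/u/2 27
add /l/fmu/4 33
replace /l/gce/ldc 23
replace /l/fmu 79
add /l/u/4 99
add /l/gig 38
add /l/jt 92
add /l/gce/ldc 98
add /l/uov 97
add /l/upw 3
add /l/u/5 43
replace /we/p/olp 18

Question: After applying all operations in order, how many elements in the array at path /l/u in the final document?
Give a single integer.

Answer: 6

Derivation:
After op 1 (add /l/fmu/1 12): {"l":{"fmu":[2,12,23,18,18],"gce":{"ldc":84,"p":93,"yez":13},"u":[50,70,66],"wg":{"a":49,"ozv":47,"ya":96}},"we":{"hbg":{"jb":79,"k":95,"u":2,"z":24},"p":{"ie":97,"kbe":19,"olp":4},"ri":{"b":51,"r":30,"xo":63}}}
After op 2 (add /we/hbg/z 42): {"l":{"fmu":[2,12,23,18,18],"gce":{"ldc":84,"p":93,"yez":13},"u":[50,70,66],"wg":{"a":49,"ozv":47,"ya":96}},"we":{"hbg":{"jb":79,"k":95,"u":2,"z":42},"p":{"ie":97,"kbe":19,"olp":4},"ri":{"b":51,"r":30,"xo":63}}}
After op 3 (add /l/fmu/4 70): {"l":{"fmu":[2,12,23,18,70,18],"gce":{"ldc":84,"p":93,"yez":13},"u":[50,70,66],"wg":{"a":49,"ozv":47,"ya":96}},"we":{"hbg":{"jb":79,"k":95,"u":2,"z":42},"p":{"ie":97,"kbe":19,"olp":4},"ri":{"b":51,"r":30,"xo":63}}}
After op 4 (replace /l/gce/yez 12): {"l":{"fmu":[2,12,23,18,70,18],"gce":{"ldc":84,"p":93,"yez":12},"u":[50,70,66],"wg":{"a":49,"ozv":47,"ya":96}},"we":{"hbg":{"jb":79,"k":95,"u":2,"z":42},"p":{"ie":97,"kbe":19,"olp":4},"ri":{"b":51,"r":30,"xo":63}}}
After op 5 (remove /we/ri/r): {"l":{"fmu":[2,12,23,18,70,18],"gce":{"ldc":84,"p":93,"yez":12},"u":[50,70,66],"wg":{"a":49,"ozv":47,"ya":96}},"we":{"hbg":{"jb":79,"k":95,"u":2,"z":42},"p":{"ie":97,"kbe":19,"olp":4},"ri":{"b":51,"xo":63}}}
After op 6 (add /l/wg/ya 37): {"l":{"fmu":[2,12,23,18,70,18],"gce":{"ldc":84,"p":93,"yez":12},"u":[50,70,66],"wg":{"a":49,"ozv":47,"ya":37}},"we":{"hbg":{"jb":79,"k":95,"u":2,"z":42},"p":{"ie":97,"kbe":19,"olp":4},"ri":{"b":51,"xo":63}}}
After op 7 (replace /we/p/olp 89): {"l":{"fmu":[2,12,23,18,70,18],"gce":{"ldc":84,"p":93,"yez":12},"u":[50,70,66],"wg":{"a":49,"ozv":47,"ya":37}},"we":{"hbg":{"jb":79,"k":95,"u":2,"z":42},"p":{"ie":97,"kbe":19,"olp":89},"ri":{"b":51,"xo":63}}}
After op 8 (remove /l/fmu/1): {"l":{"fmu":[2,23,18,70,18],"gce":{"ldc":84,"p":93,"yez":12},"u":[50,70,66],"wg":{"a":49,"ozv":47,"ya":37}},"we":{"hbg":{"jb":79,"k":95,"u":2,"z":42},"p":{"ie":97,"kbe":19,"olp":89},"ri":{"b":51,"xo":63}}}
After op 9 (add /l/u/2 27): {"l":{"fmu":[2,23,18,70,18],"gce":{"ldc":84,"p":93,"yez":12},"u":[50,70,27,66],"wg":{"a":49,"ozv":47,"ya":37}},"we":{"hbg":{"jb":79,"k":95,"u":2,"z":42},"p":{"ie":97,"kbe":19,"olp":89},"ri":{"b":51,"xo":63}}}
After op 10 (add /l/fmu/4 33): {"l":{"fmu":[2,23,18,70,33,18],"gce":{"ldc":84,"p":93,"yez":12},"u":[50,70,27,66],"wg":{"a":49,"ozv":47,"ya":37}},"we":{"hbg":{"jb":79,"k":95,"u":2,"z":42},"p":{"ie":97,"kbe":19,"olp":89},"ri":{"b":51,"xo":63}}}
After op 11 (replace /l/gce/ldc 23): {"l":{"fmu":[2,23,18,70,33,18],"gce":{"ldc":23,"p":93,"yez":12},"u":[50,70,27,66],"wg":{"a":49,"ozv":47,"ya":37}},"we":{"hbg":{"jb":79,"k":95,"u":2,"z":42},"p":{"ie":97,"kbe":19,"olp":89},"ri":{"b":51,"xo":63}}}
After op 12 (replace /l/fmu 79): {"l":{"fmu":79,"gce":{"ldc":23,"p":93,"yez":12},"u":[50,70,27,66],"wg":{"a":49,"ozv":47,"ya":37}},"we":{"hbg":{"jb":79,"k":95,"u":2,"z":42},"p":{"ie":97,"kbe":19,"olp":89},"ri":{"b":51,"xo":63}}}
After op 13 (add /l/u/4 99): {"l":{"fmu":79,"gce":{"ldc":23,"p":93,"yez":12},"u":[50,70,27,66,99],"wg":{"a":49,"ozv":47,"ya":37}},"we":{"hbg":{"jb":79,"k":95,"u":2,"z":42},"p":{"ie":97,"kbe":19,"olp":89},"ri":{"b":51,"xo":63}}}
After op 14 (add /l/gig 38): {"l":{"fmu":79,"gce":{"ldc":23,"p":93,"yez":12},"gig":38,"u":[50,70,27,66,99],"wg":{"a":49,"ozv":47,"ya":37}},"we":{"hbg":{"jb":79,"k":95,"u":2,"z":42},"p":{"ie":97,"kbe":19,"olp":89},"ri":{"b":51,"xo":63}}}
After op 15 (add /l/jt 92): {"l":{"fmu":79,"gce":{"ldc":23,"p":93,"yez":12},"gig":38,"jt":92,"u":[50,70,27,66,99],"wg":{"a":49,"ozv":47,"ya":37}},"we":{"hbg":{"jb":79,"k":95,"u":2,"z":42},"p":{"ie":97,"kbe":19,"olp":89},"ri":{"b":51,"xo":63}}}
After op 16 (add /l/gce/ldc 98): {"l":{"fmu":79,"gce":{"ldc":98,"p":93,"yez":12},"gig":38,"jt":92,"u":[50,70,27,66,99],"wg":{"a":49,"ozv":47,"ya":37}},"we":{"hbg":{"jb":79,"k":95,"u":2,"z":42},"p":{"ie":97,"kbe":19,"olp":89},"ri":{"b":51,"xo":63}}}
After op 17 (add /l/uov 97): {"l":{"fmu":79,"gce":{"ldc":98,"p":93,"yez":12},"gig":38,"jt":92,"u":[50,70,27,66,99],"uov":97,"wg":{"a":49,"ozv":47,"ya":37}},"we":{"hbg":{"jb":79,"k":95,"u":2,"z":42},"p":{"ie":97,"kbe":19,"olp":89},"ri":{"b":51,"xo":63}}}
After op 18 (add /l/upw 3): {"l":{"fmu":79,"gce":{"ldc":98,"p":93,"yez":12},"gig":38,"jt":92,"u":[50,70,27,66,99],"uov":97,"upw":3,"wg":{"a":49,"ozv":47,"ya":37}},"we":{"hbg":{"jb":79,"k":95,"u":2,"z":42},"p":{"ie":97,"kbe":19,"olp":89},"ri":{"b":51,"xo":63}}}
After op 19 (add /l/u/5 43): {"l":{"fmu":79,"gce":{"ldc":98,"p":93,"yez":12},"gig":38,"jt":92,"u":[50,70,27,66,99,43],"uov":97,"upw":3,"wg":{"a":49,"ozv":47,"ya":37}},"we":{"hbg":{"jb":79,"k":95,"u":2,"z":42},"p":{"ie":97,"kbe":19,"olp":89},"ri":{"b":51,"xo":63}}}
After op 20 (replace /we/p/olp 18): {"l":{"fmu":79,"gce":{"ldc":98,"p":93,"yez":12},"gig":38,"jt":92,"u":[50,70,27,66,99,43],"uov":97,"upw":3,"wg":{"a":49,"ozv":47,"ya":37}},"we":{"hbg":{"jb":79,"k":95,"u":2,"z":42},"p":{"ie":97,"kbe":19,"olp":18},"ri":{"b":51,"xo":63}}}
Size at path /l/u: 6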